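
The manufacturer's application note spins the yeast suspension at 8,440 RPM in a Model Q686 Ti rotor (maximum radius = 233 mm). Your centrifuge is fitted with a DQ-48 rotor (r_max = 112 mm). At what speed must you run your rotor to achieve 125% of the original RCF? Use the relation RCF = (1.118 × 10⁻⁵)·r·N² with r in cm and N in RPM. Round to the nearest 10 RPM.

≈ 13610 RPM

Original rotor: r = 233 mm = 23.3 cm
RCF_original = 1.118 × 10⁻⁵ × 23.3 × (8440)² = 1.118 × 10⁻⁵ × 23.3 × 71,233,600 ≈ 18,555.9 × g
Target RCF = 1.25 × 18,555.9 ≈ 23,194.9 × g
Your rotor: r = 112 mm = 11.2 cm
23,194.9 = 1.118 × 10⁻⁵ × 11.2 × N²
N² = 23,194.9 / (12.5216 × 10⁻⁵) = 185,239,107
N ≈ √185,239,107 ≈ 13,610.3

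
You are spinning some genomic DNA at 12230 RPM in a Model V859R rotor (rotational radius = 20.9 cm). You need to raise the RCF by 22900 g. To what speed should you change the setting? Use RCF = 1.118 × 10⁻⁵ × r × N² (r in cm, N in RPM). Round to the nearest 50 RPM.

15750 RPM

Current RCF = 1.118 × 10⁻⁵ × 20.9 × (12230)² = 1.118 × 10⁻⁵ × 20.9 × 149,572,900 ≈ 34,949.5 × g
Target RCF = 34,949.5 + 22,900 = 57,849.5 × g
N² = 57,849.5 / (23.3662 × 10⁻⁵) = 247,577,698
N ≈ √247,577,698 ≈ 15,734.6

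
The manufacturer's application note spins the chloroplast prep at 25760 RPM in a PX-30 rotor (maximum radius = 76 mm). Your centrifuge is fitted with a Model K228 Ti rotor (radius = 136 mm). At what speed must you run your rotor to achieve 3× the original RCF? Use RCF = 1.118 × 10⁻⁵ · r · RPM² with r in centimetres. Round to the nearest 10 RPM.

33350 RPM

Original rotor: r = 76 mm = 7.6 cm
RCF = 1.118 × 10⁻⁵ × r × N²
RCF_original = 1.118 × 10⁻⁵ × 7.6 × (25760)² = 1.118 × 10⁻⁵ × 7.6 × 663,577,600 ≈ 56,382.9 × g
Target RCF = 3 × 56,382.9 ≈ 169,148.7 × g
Your rotor: r = 136 mm = 13.6 cm
169,148.7 = 1.118 × 10⁻⁵ × 13.6 × N²
N² = 169,148.7 / (15.2048 × 10⁻⁵) = 1,112,469,089
N ≈ √1,112,469,089 ≈ 33,353.7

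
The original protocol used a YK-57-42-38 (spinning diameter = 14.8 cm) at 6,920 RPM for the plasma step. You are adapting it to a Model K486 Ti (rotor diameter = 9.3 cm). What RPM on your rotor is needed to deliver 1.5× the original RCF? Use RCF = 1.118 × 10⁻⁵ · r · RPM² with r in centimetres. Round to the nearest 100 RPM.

Original rotor: r = 14.8 / 2 = 7.4 cm
RCF = 1.118 × 10⁻⁵ × r × N²
RCF_original = 1.118 × 10⁻⁵ × 7.4 × (6920)² = 1.118 × 10⁻⁵ × 7.4 × 47,886,400 ≈ 3,961.7 × g
Target RCF = 1.5 × 3,961.7 ≈ 5,942.5 × g
Your rotor: r = 9.3 / 2 = 4.65 cm
5,942.5 = 1.118 × 10⁻⁵ × 4.65 × N²
N² = 5,942.5 / (5.1987 × 10⁻⁵) = 114,307,423
N ≈ √114,307,423 ≈ 10,691.5

10700 RPM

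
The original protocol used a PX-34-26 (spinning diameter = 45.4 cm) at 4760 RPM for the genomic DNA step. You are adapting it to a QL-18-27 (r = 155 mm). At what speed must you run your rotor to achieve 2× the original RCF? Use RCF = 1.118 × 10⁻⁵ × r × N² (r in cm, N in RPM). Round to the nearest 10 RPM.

Original rotor: r = 45.4 / 2 = 22.7 cm
RCF_original = 1.118 × 10⁻⁵ × 22.7 × (4760)² = 1.118 × 10⁻⁵ × 22.7 × 22,657,600 ≈ 5,750.2 × g
Target RCF = 2 × 5,750.2 ≈ 11,500.4 × g
Your rotor: r = 155 mm = 15.5 cm
11,500.4 = 1.118 × 10⁻⁵ × 15.5 × N²
N² = 11,500.4 / (17.329 × 10⁻⁵) = 66,365,053
N ≈ √66,365,053 ≈ 8,146.5

8150 RPM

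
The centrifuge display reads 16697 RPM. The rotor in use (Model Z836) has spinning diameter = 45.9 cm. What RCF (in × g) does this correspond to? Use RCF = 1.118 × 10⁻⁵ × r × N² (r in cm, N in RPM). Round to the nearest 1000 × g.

≈ 72000 × g

r = 45.9 / 2 = 22.95 cm
RCF = 1.118 × 10⁻⁵ × 22.95 × (16697)² = 1.118 × 10⁻⁵ × 22.95 × 278,789,809 ≈ 71,532.2 × g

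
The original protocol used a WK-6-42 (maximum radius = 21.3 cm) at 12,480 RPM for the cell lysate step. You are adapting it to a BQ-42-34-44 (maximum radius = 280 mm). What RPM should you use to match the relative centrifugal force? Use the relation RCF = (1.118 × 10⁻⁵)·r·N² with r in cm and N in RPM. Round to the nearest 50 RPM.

RCF_original = 1.118 × 10⁻⁵ × 21.3 × (12480)² = 1.118 × 10⁻⁵ × 21.3 × 155,750,400 ≈ 37,089.5 × g
Your rotor: r = 280 mm = 28.0 cm
37,089.5 = 1.118 × 10⁻⁵ × 28 × N²
N² = 37,089.5 / (31.304 × 10⁻⁵) = 118,481,664
N ≈ √118,481,664 ≈ 10,884.9

10900 RPM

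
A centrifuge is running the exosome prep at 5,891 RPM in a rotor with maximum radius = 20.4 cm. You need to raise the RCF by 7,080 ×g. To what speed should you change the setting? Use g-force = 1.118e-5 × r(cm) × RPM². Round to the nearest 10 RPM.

8110 RPM

Current RCF = 1.118 × 10⁻⁵ × 20.4 × (5891)² = 1.118 × 10⁻⁵ × 20.4 × 34,703,881 ≈ 7,915 × g
Target RCF = 7,915 + 7,080 = 14,995 × g
N² = 14,995 / (22.8072 × 10⁻⁵) = 65,746,782
N ≈ √65,746,782 ≈ 8,108.4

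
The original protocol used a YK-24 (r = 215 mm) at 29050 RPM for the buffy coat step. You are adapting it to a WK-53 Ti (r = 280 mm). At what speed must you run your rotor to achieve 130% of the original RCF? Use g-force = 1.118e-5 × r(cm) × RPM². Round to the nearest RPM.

29024 RPM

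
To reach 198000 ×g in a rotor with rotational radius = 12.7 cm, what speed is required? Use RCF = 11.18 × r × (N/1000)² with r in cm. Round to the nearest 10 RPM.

37340 RPM

198,000 = 11.18 × 12.7 × (N/1000)²
(N/1000)² = 198,000 / 141.986 = 1394.504
N = 1000 × √1394.504 ≈ 37,343.1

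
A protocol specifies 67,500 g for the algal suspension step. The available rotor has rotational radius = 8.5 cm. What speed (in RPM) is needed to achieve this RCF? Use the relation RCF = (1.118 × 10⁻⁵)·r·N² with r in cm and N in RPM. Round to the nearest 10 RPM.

67,500 = 1.118 × 10⁻⁵ × 8.5 × N²
N² = 67,500 / (9.503 × 10⁻⁵) = 710,302,010
N ≈ √710,302,010 ≈ 26,651.5

26650 RPM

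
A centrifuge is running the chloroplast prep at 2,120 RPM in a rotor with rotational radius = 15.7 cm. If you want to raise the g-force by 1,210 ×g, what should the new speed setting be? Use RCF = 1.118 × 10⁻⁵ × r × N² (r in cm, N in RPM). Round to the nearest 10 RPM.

3370 RPM

Current RCF = 1.118 × 10⁻⁵ × 15.7 × (2120)² = 1.118 × 10⁻⁵ × 15.7 × 4,494,400 ≈ 788.9 × g
Target RCF = 788.9 + 1,210 = 1,998.9 × g
N² = 1,998.9 / (17.5526 × 10⁻⁵) = 11,388,056
N ≈ √11,388,056 ≈ 3,374.6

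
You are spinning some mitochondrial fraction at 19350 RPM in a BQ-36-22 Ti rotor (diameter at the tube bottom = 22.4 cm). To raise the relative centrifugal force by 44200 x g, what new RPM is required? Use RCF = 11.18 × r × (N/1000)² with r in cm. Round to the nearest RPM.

r = 22.4 / 2 = 11.2 cm
Current RCF = 11.18 × 11.2 × (19.35)² = 11.18 × 11.2 × 374.4225 ≈ 46,883.7 × g
Target RCF = 46,883.7 + 44,200 = 91,083.7 × g
(N/1000)² = 91,083.7 / 125.216 = 727.4126
N = 1000 × √727.4126 ≈ 26,970.6

26971 RPM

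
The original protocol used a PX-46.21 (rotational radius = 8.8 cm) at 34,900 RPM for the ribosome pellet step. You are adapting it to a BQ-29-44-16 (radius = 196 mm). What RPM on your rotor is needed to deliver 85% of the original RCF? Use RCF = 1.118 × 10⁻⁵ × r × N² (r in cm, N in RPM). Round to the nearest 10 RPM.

≈ 21560 RPM

RCF_original = 1.118 × 10⁻⁵ × 8.8 × (34900)² = 1.118 × 10⁻⁵ × 8.8 × 1,218,010,000 ≈ 119,832.7 × g
Target RCF = 0.85 × 119,832.7 ≈ 101,857.8 × g
Your rotor: r = 196 mm = 19.6 cm
101,857.8 = 1.118 × 10⁻⁵ × 19.6 × N²
N² = 101,857.8 / (21.9128 × 10⁻⁵) = 464,832,427
N ≈ √464,832,427 ≈ 21,560.0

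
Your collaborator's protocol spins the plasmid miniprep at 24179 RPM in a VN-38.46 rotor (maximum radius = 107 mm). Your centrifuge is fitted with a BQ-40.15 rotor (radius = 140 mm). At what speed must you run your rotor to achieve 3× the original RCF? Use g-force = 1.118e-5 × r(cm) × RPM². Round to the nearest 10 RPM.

Original rotor: r = 107 mm = 10.7 cm
RCF_original = 1.118 × 10⁻⁵ × 10.7 × (24179)² = 1.118 × 10⁻⁵ × 10.7 × 584,624,041 ≈ 69,936.2 × g
Target RCF = 3 × 69,936.2 ≈ 209,808.6 × g
Your rotor: r = 140 mm = 14.0 cm
209,808.6 = 1.118 × 10⁻⁵ × 14 × N²
N² = 209,808.6 / (15.652 × 10⁻⁵) = 1,340,458,727
N ≈ √1,340,458,727 ≈ 36,612.3

≈ 36610 RPM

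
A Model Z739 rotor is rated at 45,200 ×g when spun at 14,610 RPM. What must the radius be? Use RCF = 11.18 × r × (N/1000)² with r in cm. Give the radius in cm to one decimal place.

r ≈ 18.9 cm

RCF = 11.18 × r × (N/1000)²
45200 = 11.18 × r × (14.61)²
r = 45200 / (11.18 × 213.4521) = 45200 / 2386.394 ≈ 18.941 cm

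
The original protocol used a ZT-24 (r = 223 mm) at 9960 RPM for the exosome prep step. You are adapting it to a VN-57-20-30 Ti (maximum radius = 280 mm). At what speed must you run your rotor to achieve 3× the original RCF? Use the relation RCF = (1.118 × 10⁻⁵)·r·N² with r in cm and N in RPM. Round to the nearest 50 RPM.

15400 RPM

Original rotor: r = 223 mm = 22.3 cm
RCF_original = 1.118 × 10⁻⁵ × 22.3 × (9960)² = 1.118 × 10⁻⁵ × 22.3 × 99,201,600 ≈ 24,732.3 × g
Target RCF = 3 × 24,732.3 ≈ 74,196.9 × g
Your rotor: r = 280 mm = 28.0 cm
74,196.9 = 1.118 × 10⁻⁵ × 28 × N²
N² = 74,196.9 / (31.304 × 10⁻⁵) = 237,020,509
N ≈ √237,020,509 ≈ 15,395.5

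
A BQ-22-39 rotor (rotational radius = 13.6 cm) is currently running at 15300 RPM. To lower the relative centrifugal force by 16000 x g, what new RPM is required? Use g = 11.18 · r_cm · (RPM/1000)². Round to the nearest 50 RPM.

N₂ ≈ 11350 RPM

Current RCF = 11.18 × 13.6 × (15.3)² = 11.18 × 13.6 × 234.09 ≈ 35,592.9 × g
Target RCF = 35,592.9 − 16,000 = 19,592.9 × g
(N/1000)² = 19,592.9 / 152.048 = 128.86
N = 1000 × √128.86 ≈ 11,351.7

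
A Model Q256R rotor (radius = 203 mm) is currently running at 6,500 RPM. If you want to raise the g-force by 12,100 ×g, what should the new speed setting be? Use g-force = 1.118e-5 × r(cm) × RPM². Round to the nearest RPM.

≈ 9776 RPM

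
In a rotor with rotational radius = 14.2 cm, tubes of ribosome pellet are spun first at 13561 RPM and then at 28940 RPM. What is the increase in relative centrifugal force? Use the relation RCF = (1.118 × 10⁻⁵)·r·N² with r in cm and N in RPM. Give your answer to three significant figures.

104000 × g

RCF₁ = 1.118 × 10⁻⁵ × 14.2 × (13561)² = 1.118 × 10⁻⁵ × 14.2 × 183,900,721 ≈ 29,195.3 × g
RCF₂ = 1.118 × 10⁻⁵ × 14.2 × (28940)² = 1.118 × 10⁻⁵ × 14.2 × 837,523,600 ≈ 132,961.9 × g
Increase = 132,961.9 − 29,195.3 = 103,766.6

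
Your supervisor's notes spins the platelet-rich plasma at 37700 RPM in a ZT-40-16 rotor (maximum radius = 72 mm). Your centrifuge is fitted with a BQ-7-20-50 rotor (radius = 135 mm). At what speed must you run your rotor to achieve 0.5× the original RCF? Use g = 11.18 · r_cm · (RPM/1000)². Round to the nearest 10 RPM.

Original rotor: r = 72 mm = 7.2 cm
RCF_original = 11.18 × 7.2 × (37.7)² = 11.18 × 7.2 × 1,421.29 ≈ 114,408.2 × g
Target RCF = 0.5 × 114,408.2 ≈ 57,204.1 × g
Your rotor: r = 135 mm = 13.5 cm
57,204.1 = 11.18 × 13.5 × (N/1000)²
(N/1000)² = 57,204.1 / 150.93 = 379.0108
N = 1000 × √379.0108 ≈ 19,468.2

≈ 19470 RPM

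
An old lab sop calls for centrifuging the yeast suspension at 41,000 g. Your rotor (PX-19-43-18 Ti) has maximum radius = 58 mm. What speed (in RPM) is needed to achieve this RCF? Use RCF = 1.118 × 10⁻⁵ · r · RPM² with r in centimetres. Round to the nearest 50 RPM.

r = 58 mm = 5.8 cm
RCF = 1.118 × 10⁻⁵ × r × N²
41,000 = 1.118 × 10⁻⁵ × 5.8 × N²
N² = 41,000 / (6.4844 × 10⁻⁵) = 632,286,719
N ≈ √632,286,719 ≈ 25,145.3

N ≈ 25150 RPM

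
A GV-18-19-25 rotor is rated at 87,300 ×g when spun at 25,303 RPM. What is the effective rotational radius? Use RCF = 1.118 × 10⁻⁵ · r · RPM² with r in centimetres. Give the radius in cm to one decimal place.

87300 = 1.118 × 10⁻⁵ × r × (25303)²
r = 87300 / (1.118 × 10⁻⁵ × 640,241,809) = 87300 / 7157.903 ≈ 12.196 cm

≈ 12.2 cm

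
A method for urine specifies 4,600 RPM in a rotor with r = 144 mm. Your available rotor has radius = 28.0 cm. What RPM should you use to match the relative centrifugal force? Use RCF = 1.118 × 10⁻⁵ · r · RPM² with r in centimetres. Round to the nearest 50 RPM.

≈ 3300 RPM

Original rotor: r = 144 mm = 14.4 cm
RCF_original = 1.118 × 10⁻⁵ × 14.4 × (4600)² = 1.118 × 10⁻⁵ × 14.4 × 21,160,000 ≈ 3,406.6 × g
3,406.6 = 1.118 × 10⁻⁵ × 28 × N²
N² = 3,406.6 / (31.304 × 10⁻⁵) = 10,882,315
N ≈ √10,882,315 ≈ 3,298.8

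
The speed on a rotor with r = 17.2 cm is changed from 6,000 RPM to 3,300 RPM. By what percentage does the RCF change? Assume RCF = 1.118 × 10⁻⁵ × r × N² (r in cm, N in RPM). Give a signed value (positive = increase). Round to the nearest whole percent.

-70%

RCF ∝ N², so the ratio is (3300/6000)² = (0.550000)² = 0.3025.
Change = 0.3025 − 1 = -0.6975 → -69.8%.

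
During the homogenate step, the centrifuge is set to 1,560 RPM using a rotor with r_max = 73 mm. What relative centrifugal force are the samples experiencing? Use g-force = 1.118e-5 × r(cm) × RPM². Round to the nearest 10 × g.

r = 73 mm = 7.3 cm
RCF = 1.118 × 10⁻⁵ × r × N²
RCF = 1.118 × 10⁻⁵ × 7.3 × (1560)² = 1.118 × 10⁻⁵ × 7.3 × 2,433,600 ≈ 198.6 × g

RCF ≈ 200 × g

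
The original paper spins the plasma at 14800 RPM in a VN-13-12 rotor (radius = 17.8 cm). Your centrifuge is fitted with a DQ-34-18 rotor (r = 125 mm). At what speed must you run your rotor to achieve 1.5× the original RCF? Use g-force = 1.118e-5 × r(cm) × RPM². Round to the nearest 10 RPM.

≈ 21630 RPM

RCF_original = 1.118 × 10⁻⁵ × 17.8 × (14800)² = 1.118 × 10⁻⁵ × 17.8 × 219,040,000 ≈ 43,589.8 × g
Target RCF = 1.5 × 43,589.8 ≈ 65,384.7 × g
Your rotor: r = 125 mm = 12.5 cm
65,384.7 = 1.118 × 10⁻⁵ × 12.5 × N²
N² = 65,384.7 / (13.975 × 10⁻⁵) = 467,869,052
N ≈ √467,869,052 ≈ 21,630.3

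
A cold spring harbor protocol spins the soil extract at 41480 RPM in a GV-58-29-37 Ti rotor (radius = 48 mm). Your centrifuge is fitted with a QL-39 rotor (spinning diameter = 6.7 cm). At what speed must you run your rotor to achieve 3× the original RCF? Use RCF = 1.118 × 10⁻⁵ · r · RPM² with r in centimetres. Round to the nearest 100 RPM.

Original rotor: r = 48 mm = 4.8 cm
RCF_original = 1.118 × 10⁻⁵ × 4.8 × (41480)² = 1.118 × 10⁻⁵ × 4.8 × 1,720,590,400 ≈ 92,333.8 × g
Target RCF = 3 × 92,333.8 ≈ 277,001.4 × g
Your rotor: r = 6.7 / 2 = 3.35 cm
277,001.4 = 1.118 × 10⁻⁵ × 3.35 × N²
N² = 277,001.4 / (3.7453 × 10⁻⁵) = 7,395,973,620
N ≈ √7,395,973,620 ≈ 85,999.8

≈ 86000 RPM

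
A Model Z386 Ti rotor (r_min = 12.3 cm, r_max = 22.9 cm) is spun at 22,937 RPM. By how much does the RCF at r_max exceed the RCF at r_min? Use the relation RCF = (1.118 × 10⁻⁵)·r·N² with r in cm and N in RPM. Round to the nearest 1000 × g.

ΔRCF ≈ 62000 × g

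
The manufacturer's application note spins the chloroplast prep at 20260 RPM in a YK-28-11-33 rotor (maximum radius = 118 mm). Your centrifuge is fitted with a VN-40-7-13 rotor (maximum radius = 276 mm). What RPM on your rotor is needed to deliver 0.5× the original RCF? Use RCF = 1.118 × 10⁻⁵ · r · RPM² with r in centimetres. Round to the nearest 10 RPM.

9370 RPM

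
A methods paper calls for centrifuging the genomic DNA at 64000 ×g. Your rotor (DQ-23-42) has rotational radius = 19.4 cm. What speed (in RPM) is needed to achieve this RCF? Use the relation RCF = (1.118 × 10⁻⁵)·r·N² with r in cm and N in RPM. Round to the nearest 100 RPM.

17200 RPM

64,000 = 1.118 × 10⁻⁵ × 19.4 × N²
N² = 64,000 / (21.6892 × 10⁻⁵) = 295,077,735
N ≈ √295,077,735 ≈ 17,177.8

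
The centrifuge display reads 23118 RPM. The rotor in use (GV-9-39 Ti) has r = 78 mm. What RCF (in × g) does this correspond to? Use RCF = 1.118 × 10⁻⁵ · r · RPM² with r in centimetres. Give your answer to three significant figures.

≈ 46600 × g

r = 78 mm = 7.8 cm
RCF = 1.118 × 10⁻⁵ × 7.8 × (23118)² = 1.118 × 10⁻⁵ × 7.8 × 534,441,924 ≈ 46,605.5 × g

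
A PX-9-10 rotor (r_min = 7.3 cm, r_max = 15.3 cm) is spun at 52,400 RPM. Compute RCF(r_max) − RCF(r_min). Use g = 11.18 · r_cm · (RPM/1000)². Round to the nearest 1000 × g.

RCF_max = 11.18 × 15.3 × (52.4)² = 11.18 × 15.3 × 2,745.76 ≈ 469,673.2 × g
RCF_min = 11.18 × 7.3 × (52.4)² = 11.18 × 7.3 × 2,745.76 ≈ 224,092.5 × g
ΔRCF = 469,673.2 − 224,092.5 = 245,580.7

246000 ×g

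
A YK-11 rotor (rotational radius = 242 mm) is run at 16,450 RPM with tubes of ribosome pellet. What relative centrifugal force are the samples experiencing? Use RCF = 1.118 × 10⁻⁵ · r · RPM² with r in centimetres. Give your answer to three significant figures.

r = 242 mm = 24.2 cm
RCF = 1.118 × 10⁻⁵ × r × N²
RCF = 1.118 × 10⁻⁵ × 24.2 × (16450)² = 1.118 × 10⁻⁵ × 24.2 × 270,602,500 ≈ 73,213.1 × g

RCF ≈ 73200 g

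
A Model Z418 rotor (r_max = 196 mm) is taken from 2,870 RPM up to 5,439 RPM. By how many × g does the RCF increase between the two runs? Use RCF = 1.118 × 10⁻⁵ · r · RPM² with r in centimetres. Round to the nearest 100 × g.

r = 196 mm = 19.6 cm
RCF₁ = 1.118 × 10⁻⁵ × 19.6 × (2870)² = 1.118 × 10⁻⁵ × 19.6 × 8,236,900 ≈ 1,804.9 × g
RCF₂ = 1.118 × 10⁻⁵ × 19.6 × (5439)² = 1.118 × 10⁻⁵ × 19.6 × 29,582,721 ≈ 6,482.4 × g
Increase = 6,482.4 − 1,804.9 = 4,677.5

≈ 4700 × g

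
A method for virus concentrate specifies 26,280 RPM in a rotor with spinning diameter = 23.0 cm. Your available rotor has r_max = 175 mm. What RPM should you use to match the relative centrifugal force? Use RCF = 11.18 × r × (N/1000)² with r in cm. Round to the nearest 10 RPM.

21300 RPM

Original rotor: r = 23.0 / 2 = 11.5 cm
RCF = 11.18 × r × (N/1000)²
RCF_original = 11.18 × 11.5 × (26.28)² = 11.18 × 11.5 × 690.6384 ≈ 88,795.4 × g
Your rotor: r = 175 mm = 17.5 cm
88,795.4 = 11.18 × 17.5 × (N/1000)²
(N/1000)² = 88,795.4 / 195.65 = 453.8482
N = 1000 × √453.8482 ≈ 21,303.7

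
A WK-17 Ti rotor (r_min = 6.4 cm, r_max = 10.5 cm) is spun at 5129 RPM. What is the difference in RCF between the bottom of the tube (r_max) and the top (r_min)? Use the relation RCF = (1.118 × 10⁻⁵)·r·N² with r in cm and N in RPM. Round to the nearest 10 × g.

1210 x g

RCF_max = 1.118 × 10⁻⁵ × 10.5 × (5129)² = 1.118 × 10⁻⁵ × 10.5 × 26,306,641 ≈ 3,088.1 × g
RCF_min = 1.118 × 10⁻⁵ × 6.4 × (5129)² = 1.118 × 10⁻⁵ × 6.4 × 26,306,641 ≈ 1,882.3 × g
ΔRCF = 3,088.1 − 1,882.3 = 1,205.8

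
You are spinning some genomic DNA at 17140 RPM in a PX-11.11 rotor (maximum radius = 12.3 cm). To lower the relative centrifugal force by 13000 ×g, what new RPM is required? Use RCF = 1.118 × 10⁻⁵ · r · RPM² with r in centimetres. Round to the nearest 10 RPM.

N₂ ≈ 14120 RPM

Current RCF = 1.118 × 10⁻⁵ × 12.3 × (17140)² = 1.118 × 10⁻⁵ × 12.3 × 293,779,600 ≈ 40,398.8 × g
Target RCF = 40,398.8 − 13,000 = 27,398.8 × g
N² = 27,398.8 / (13.7514 × 10⁻⁵) = 199,243,713
N ≈ √199,243,713 ≈ 14,115.4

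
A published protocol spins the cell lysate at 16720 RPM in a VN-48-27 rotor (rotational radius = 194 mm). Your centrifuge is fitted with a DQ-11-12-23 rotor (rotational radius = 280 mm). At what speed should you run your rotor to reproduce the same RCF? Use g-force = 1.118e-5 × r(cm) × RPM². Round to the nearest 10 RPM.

≈ 13920 RPM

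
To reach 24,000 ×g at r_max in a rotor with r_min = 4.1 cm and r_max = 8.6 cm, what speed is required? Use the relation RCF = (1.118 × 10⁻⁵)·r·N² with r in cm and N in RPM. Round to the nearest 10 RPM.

≈ 15800 RPM

Use r_max = 8.6 cm.
RCF = 1.118 × 10⁻⁵ × r × N²
24,000 = 1.118 × 10⁻⁵ × 8.6 × N²
N² = 24,000 / (9.6148 × 10⁻⁵) = 249,615,177
N ≈ √249,615,177 ≈ 15,799.2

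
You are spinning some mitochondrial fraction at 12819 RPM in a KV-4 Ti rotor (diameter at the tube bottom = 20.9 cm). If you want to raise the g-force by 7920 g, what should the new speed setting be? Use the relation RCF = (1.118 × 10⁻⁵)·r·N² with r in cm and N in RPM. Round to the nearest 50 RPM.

r = 20.9 / 2 = 10.45 cm
Current RCF = 1.118 × 10⁻⁵ × 10.45 × (12819)² = 1.118 × 10⁻⁵ × 10.45 × 164,326,761 ≈ 19,198.5 × g
Target RCF = 19,198.5 + 7,920 = 27,118.5 × g
N² = 27,118.5 / (11.6831 × 10⁻⁵) = 232,117,332
N ≈ √232,117,332 ≈ 15,235.4

15250 RPM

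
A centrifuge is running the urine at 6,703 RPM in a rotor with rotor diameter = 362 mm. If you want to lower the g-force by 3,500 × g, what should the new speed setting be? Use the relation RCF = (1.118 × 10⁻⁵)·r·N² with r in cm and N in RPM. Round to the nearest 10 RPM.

5260 RPM

r = 362 mm / 2 = 181 mm = 18.1 cm
Current RCF = 1.118 × 10⁻⁵ × 18.1 × (6703)² = 1.118 × 10⁻⁵ × 18.1 × 44,930,209 ≈ 9,092 × g
Target RCF = 9,092 − 3,500 = 5,592 × g
N² = 5,592 / (20.2358 × 10⁻⁵) = 27,634,193
N ≈ √27,634,193 ≈ 5,256.8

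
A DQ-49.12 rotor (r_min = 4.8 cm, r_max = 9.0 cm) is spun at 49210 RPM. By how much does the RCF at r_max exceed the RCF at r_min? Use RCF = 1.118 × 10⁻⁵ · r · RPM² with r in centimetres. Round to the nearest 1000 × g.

114000 g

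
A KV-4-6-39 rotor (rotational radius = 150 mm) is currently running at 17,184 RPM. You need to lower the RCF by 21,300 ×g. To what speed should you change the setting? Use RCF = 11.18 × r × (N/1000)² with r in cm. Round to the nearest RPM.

≈ 12972 RPM

r = 150 mm = 15.0 cm
Current RCF = 11.18 × 15 × (17.184)² = 11.18 × 15 × 295.289856 ≈ 49,520.1 × g
Target RCF = 49,520.1 − 21,300 = 28,220.1 × g
(N/1000)² = 28,220.1 / 167.7 = 168.2773
N = 1000 × √168.2773 ≈ 12,972.2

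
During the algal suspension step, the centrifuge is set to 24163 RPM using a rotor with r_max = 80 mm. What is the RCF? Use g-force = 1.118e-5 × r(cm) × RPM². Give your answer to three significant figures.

r = 80 mm = 8.0 cm
RCF = 1.118 × 10⁻⁵ × r × N²
RCF = 1.118 × 10⁻⁵ × 8 × (24163)² = 1.118 × 10⁻⁵ × 8 × 583,850,569 ≈ 52,219.6 × g

52200 g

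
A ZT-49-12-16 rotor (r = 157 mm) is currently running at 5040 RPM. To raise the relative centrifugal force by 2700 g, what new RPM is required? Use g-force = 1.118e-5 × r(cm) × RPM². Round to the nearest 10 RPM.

6390 RPM

r = 157 mm = 15.7 cm
Current RCF = 1.118 × 10⁻⁵ × 15.7 × (5040)² = 1.118 × 10⁻⁵ × 15.7 × 25,401,600 ≈ 4,458.6 × g
Target RCF = 4,458.6 + 2,700 = 7,158.6 × g
N² = 7,158.6 / (17.5526 × 10⁻⁵) = 40,783,702
N ≈ √40,783,702 ≈ 6,386.2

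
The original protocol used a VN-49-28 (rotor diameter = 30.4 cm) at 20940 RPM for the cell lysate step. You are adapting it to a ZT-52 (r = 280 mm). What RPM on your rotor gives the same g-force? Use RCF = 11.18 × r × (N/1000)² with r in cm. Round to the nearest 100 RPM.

≈ 15400 RPM

Original rotor: r = 30.4 / 2 = 15.2 cm
RCF_original = 11.18 × 15.2 × (20.94)² = 11.18 × 15.2 × 438.4836 ≈ 74,514.1 × g
Your rotor: r = 280 mm = 28.0 cm
74,514.1 = 11.18 × 28 × (N/1000)²
(N/1000)² = 74,514.1 / 313.04 = 238.0338
N = 1000 × √238.0338 ≈ 15,428.3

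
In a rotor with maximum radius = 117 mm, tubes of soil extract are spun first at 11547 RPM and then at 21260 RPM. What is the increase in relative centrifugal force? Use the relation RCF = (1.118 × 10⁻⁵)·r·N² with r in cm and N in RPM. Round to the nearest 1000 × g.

42000 g

r = 117 mm = 11.7 cm
RCF₁ = 1.118 × 10⁻⁵ × 11.7 × (11547)² = 1.118 × 10⁻⁵ × 11.7 × 133,333,209 ≈ 17,440.8 × g
RCF₂ = 1.118 × 10⁻⁵ × 11.7 × (21260)² = 1.118 × 10⁻⁵ × 11.7 × 451,987,600 ≈ 59,122.7 × g
Increase = 59,122.7 − 17,440.8 = 41,681.9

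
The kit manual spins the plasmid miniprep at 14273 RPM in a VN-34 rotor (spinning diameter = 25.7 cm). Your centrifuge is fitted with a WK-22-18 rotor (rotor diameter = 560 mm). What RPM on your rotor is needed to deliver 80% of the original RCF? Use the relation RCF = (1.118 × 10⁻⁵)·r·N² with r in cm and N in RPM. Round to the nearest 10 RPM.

≈ 8650 RPM

Original rotor: r = 25.7 / 2 = 12.85 cm
RCF_original = 1.118 × 10⁻⁵ × 12.85 × (14273)² = 1.118 × 10⁻⁵ × 12.85 × 203,718,529 ≈ 29,266.8 × g
Target RCF = 0.8 × 29,266.8 ≈ 23,413.4 × g
Your rotor: r = 560 mm / 2 = 280 mm = 28 cm
23,413.4 = 1.118 × 10⁻⁵ × 28 × N²
N² = 23,413.4 / (31.304 × 10⁻⁵) = 74,793,637
N ≈ √74,793,637 ≈ 8,648.3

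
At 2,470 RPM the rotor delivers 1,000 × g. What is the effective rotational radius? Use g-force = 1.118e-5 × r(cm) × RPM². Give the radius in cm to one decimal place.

≈ 14.7 cm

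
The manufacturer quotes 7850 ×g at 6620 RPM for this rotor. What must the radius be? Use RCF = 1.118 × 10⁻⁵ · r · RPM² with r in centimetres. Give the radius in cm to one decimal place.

r ≈ 16.0 cm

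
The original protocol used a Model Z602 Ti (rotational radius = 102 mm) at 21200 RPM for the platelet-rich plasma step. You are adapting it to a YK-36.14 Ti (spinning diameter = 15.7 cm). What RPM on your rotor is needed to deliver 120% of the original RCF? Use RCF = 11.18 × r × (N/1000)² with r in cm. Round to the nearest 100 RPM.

≈ 26500 RPM

Original rotor: r = 102 mm = 10.2 cm
RCF_original = 11.18 × 10.2 × (21.2)² = 11.18 × 10.2 × 449.44 ≈ 51,252.3 × g
Target RCF = 1.2 × 51,252.3 ≈ 61,502.8 × g
Your rotor: r = 15.7 / 2 = 7.85 cm
61,502.8 = 11.18 × 7.85 × (N/1000)²
(N/1000)² = 61,502.8 / 87.763 = 700.7828
N = 1000 × √700.7828 ≈ 26,472.3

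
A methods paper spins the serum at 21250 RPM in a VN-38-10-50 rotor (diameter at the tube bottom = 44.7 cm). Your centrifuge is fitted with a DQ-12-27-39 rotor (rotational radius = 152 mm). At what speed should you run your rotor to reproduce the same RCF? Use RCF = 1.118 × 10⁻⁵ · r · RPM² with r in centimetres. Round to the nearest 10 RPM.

Original rotor: r = 44.7 / 2 = 22.35 cm
RCF_original = 1.118 × 10⁻⁵ × 22.35 × (21250)² = 1.118 × 10⁻⁵ × 22.35 × 451,562,500 ≈ 112,833.3 × g
Your rotor: r = 152 mm = 15.2 cm
112,833.3 = 1.118 × 10⁻⁵ × 15.2 × N²
N² = 112,833.3 / (16.9936 × 10⁻⁵) = 663,975,261
N ≈ √663,975,261 ≈ 25,767.7

≈ 25770 RPM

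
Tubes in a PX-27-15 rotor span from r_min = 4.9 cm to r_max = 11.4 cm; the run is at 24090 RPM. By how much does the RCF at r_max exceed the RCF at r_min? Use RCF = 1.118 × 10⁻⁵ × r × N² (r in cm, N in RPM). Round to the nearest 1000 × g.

ΔRCF = 1.118 × 10⁻⁵ × (r_max − r_min) × N² = 1.118 × 10⁻⁵ × 6.5 × 580,328,100 ≈ 42,172.4

≈ 42000 g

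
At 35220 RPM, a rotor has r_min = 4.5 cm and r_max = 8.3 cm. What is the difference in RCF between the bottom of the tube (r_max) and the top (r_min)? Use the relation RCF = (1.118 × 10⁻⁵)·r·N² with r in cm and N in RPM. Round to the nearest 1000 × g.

ΔRCF ≈ 53000 ×g

RCF_max = 1.118 × 10⁻⁵ × 8.3 × (35220)² = 1.118 × 10⁻⁵ × 8.3 × 1,240,448,400 ≈ 115,106.2 × g
RCF_min = 1.118 × 10⁻⁵ × 4.5 × (35220)² = 1.118 × 10⁻⁵ × 4.5 × 1,240,448,400 ≈ 62,407 × g
ΔRCF = 115,106.2 − 62,407 = 52,699.2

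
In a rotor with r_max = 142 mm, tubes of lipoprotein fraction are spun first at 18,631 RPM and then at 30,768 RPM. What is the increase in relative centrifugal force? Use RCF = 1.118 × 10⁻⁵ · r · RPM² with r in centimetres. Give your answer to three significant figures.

r = 142 mm = 14.2 cm
RCF₁ = 1.118 × 10⁻⁵ × 14.2 × (18631)² = 1.118 × 10⁻⁵ × 14.2 × 347,114,161 ≈ 55,106.5 × g
RCF₂ = 1.118 × 10⁻⁵ × 14.2 × (30768)² = 1.118 × 10⁻⁵ × 14.2 × 946,669,824 ≈ 150,289.5 × g
Increase = 150,289.5 − 55,106.5 = 95,183

≈ 95200 ×g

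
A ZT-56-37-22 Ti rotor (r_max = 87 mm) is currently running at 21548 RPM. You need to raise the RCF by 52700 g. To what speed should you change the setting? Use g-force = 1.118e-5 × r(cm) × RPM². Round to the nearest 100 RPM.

N₂ ≈ 31700 RPM

r = 87 mm = 8.7 cm
Current RCF = 1.118 × 10⁻⁵ × 8.7 × (21548)² = 1.118 × 10⁻⁵ × 8.7 × 464,316,304 ≈ 45,162.2 × g
Target RCF = 45,162.2 + 52,700 = 97,862.2 × g
N² = 97,862.2 / (9.7266 × 10⁻⁵) = 1,006,129,583
N ≈ √1,006,129,583 ≈ 31,719.5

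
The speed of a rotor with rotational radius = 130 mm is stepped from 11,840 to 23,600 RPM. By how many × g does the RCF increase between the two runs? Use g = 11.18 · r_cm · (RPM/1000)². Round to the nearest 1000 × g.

r = 130 mm = 13.0 cm
RCF₁ = 11.18 × 13 × (11.84)² = 11.18 × 13 × 140.1856 ≈ 20,374.6 × g
RCF₂ = 11.18 × 13 × (23.6)² = 11.18 × 13 × 556.96 ≈ 80,948.6 × g
Increase = 80,948.6 − 20,374.6 = 60,574

61000 × g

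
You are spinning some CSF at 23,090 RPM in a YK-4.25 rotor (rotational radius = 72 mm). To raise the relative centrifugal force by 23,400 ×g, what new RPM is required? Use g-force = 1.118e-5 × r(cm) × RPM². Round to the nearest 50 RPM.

r = 72 mm = 7.2 cm
Current RCF = 1.118 × 10⁻⁵ × 7.2 × (23090)² = 1.118 × 10⁻⁵ × 7.2 × 533,148,100 ≈ 42,916.3 × g
Target RCF = 42,916.3 + 23,400 = 66,316.3 × g
N² = 66,316.3 / (8.0496 × 10⁻⁵) = 823,845,905
N ≈ √823,845,905 ≈ 28,702.7

28700 RPM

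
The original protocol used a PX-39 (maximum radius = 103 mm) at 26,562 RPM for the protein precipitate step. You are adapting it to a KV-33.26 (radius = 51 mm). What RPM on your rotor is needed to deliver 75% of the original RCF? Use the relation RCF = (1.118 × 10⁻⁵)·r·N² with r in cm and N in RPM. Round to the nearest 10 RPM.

≈ 32690 RPM

Original rotor: r = 103 mm = 10.3 cm
RCF_original = 1.118 × 10⁻⁵ × 10.3 × (26562)² = 1.118 × 10⁻⁵ × 10.3 × 705,539,844 ≈ 81,245.7 × g
Target RCF = 0.75 × 81,245.7 ≈ 60,934.3 × g
Your rotor: r = 51 mm = 5.1 cm
60,934.3 = 1.118 × 10⁻⁵ × 5.1 × N²
N² = 60,934.3 / (5.7018 × 10⁻⁵) = 1,068,685,327
N ≈ √1,068,685,327 ≈ 32,690.8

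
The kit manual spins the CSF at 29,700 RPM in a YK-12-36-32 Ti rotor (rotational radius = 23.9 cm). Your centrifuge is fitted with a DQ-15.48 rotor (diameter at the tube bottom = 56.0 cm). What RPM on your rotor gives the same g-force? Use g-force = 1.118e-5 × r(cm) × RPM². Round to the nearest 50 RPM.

RCF_original = 1.118 × 10⁻⁵ × 23.9 × (29700)² = 1.118 × 10⁻⁵ × 23.9 × 882,090,000 ≈ 235,696.2 × g
Your rotor: r = 56.0 / 2 = 28 cm
235,696.2 = 1.118 × 10⁻⁵ × 28 × N²
N² = 235,696.2 / (31.304 × 10⁻⁵) = 752,926,783
N ≈ √752,926,783 ≈ 27,439.5

27450 RPM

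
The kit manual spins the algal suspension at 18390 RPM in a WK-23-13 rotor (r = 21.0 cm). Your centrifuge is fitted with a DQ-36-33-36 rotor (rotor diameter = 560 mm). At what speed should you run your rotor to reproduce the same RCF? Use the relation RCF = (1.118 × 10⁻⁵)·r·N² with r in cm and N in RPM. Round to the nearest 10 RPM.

RCF = 1.118 × 10⁻⁵ × r × N²
RCF_original = 1.118 × 10⁻⁵ × 21 × (18390)² = 1.118 × 10⁻⁵ × 21 × 338,192,100 ≈ 79,400.7 × g
Your rotor: r = 560 mm / 2 = 280 mm = 28 cm
79,400.7 = 1.118 × 10⁻⁵ × 28 × N²
N² = 79,400.7 / (31.304 × 10⁻⁵) = 253,643,943
N ≈ √253,643,943 ≈ 15,926.2

15930 RPM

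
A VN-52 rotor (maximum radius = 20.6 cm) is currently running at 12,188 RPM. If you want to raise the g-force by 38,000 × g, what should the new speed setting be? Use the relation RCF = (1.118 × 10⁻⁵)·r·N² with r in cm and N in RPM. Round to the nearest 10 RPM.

≈ 17710 RPM

Current RCF = 1.118 × 10⁻⁵ × 20.6 × (12188)² = 1.118 × 10⁻⁵ × 20.6 × 148,547,344 ≈ 34,211.6 × g
Target RCF = 34,211.6 + 38,000 = 72,211.6 × g
N² = 72,211.6 / (23.0308 × 10⁻⁵) = 313,543,602
N ≈ √313,543,602 ≈ 17,707.2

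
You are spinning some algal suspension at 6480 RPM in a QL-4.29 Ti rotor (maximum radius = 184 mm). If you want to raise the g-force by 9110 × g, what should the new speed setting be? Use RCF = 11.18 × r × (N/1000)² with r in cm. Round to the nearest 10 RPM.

r = 184 mm = 18.4 cm
Current RCF = 11.18 × 18.4 × (6.48)² = 11.18 × 18.4 × 41.9904 ≈ 8,637.9 × g
Target RCF = 8,637.9 + 9,110 = 17,747.9 × g
(N/1000)² = 17,747.9 / 205.712 = 86.27547
N = 1000 × √86.27547 ≈ 9,288.5

9290 RPM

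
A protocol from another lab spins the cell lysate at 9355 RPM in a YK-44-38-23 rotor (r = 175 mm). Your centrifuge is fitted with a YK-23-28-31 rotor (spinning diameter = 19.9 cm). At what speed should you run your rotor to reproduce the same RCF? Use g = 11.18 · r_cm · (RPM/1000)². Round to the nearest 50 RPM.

Original rotor: r = 175 mm = 17.5 cm
RCF = 11.18 × r × (N/1000)²
RCF_original = 11.18 × 17.5 × (9.355)² = 11.18 × 17.5 × 87.516025 ≈ 17,122.5 × g
Your rotor: r = 19.9 / 2 = 9.95 cm
17,122.5 = 11.18 × 9.95 × (N/1000)²
(N/1000)² = 17,122.5 / 111.241 = 153.9226
N = 1000 × √153.9226 ≈ 12,406.6

12400 RPM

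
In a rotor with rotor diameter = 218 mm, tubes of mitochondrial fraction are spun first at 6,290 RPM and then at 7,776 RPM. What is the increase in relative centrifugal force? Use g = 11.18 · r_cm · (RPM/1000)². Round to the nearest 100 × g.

r = 218 mm / 2 = 109 mm = 10.9 cm
RCF₁ = 11.18 × 10.9 × (6.29)² = 11.18 × 10.9 × 39.5641 ≈ 4,821.4 × g
RCF₂ = 11.18 × 10.9 × (7.776)² = 11.18 × 10.9 × 60.466176 ≈ 7,368.5 × g
Increase = 7,368.5 − 4,821.4 = 2,547.1

2500 g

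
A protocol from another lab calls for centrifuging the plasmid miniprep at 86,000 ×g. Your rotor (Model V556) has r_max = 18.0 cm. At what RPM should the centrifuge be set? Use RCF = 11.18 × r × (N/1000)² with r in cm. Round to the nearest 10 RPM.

20670 RPM

RCF = 11.18 × r × (N/1000)²
86,000 = 11.18 × 18 × (N/1000)²
(N/1000)² = 86,000 / 201.24 = 427.3504
N = 1000 × √427.3504 ≈ 20,672.5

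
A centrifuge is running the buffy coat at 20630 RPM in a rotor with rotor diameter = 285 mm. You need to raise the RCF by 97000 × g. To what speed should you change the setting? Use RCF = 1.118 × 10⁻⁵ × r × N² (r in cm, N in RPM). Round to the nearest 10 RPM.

32160 RPM

r = 285 mm / 2 = 142.5 mm = 14.25 cm
Current RCF = 1.118 × 10⁻⁵ × 14.25 × (20630)² = 1.118 × 10⁻⁵ × 14.25 × 425,596,900 ≈ 67,804 × g
Target RCF = 67,804 + 97,000 = 164,804 × g
N² = 164,804 / (15.9315 × 10⁻⁵) = 1,034,453,755
N ≈ √1,034,453,755 ≈ 32,162.9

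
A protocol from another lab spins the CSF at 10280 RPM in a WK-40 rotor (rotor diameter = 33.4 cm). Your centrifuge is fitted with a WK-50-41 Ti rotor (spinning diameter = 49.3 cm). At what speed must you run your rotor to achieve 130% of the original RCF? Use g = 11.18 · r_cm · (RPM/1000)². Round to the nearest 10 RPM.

Original rotor: r = 33.4 / 2 = 16.7 cm
RCF = 11.18 × r × (N/1000)²
RCF_original = 11.18 × 16.7 × (10.28)² = 11.18 × 16.7 × 105.6784 ≈ 19,730.8 × g
Target RCF = 1.3 × 19,730.8 ≈ 25,650 × g
Your rotor: r = 49.3 / 2 = 24.65 cm
25,650 = 11.18 × 24.65 × (N/1000)²
(N/1000)² = 25,650 / 275.587 = 93.07406
N = 1000 × √93.07406 ≈ 9,647.5

9650 RPM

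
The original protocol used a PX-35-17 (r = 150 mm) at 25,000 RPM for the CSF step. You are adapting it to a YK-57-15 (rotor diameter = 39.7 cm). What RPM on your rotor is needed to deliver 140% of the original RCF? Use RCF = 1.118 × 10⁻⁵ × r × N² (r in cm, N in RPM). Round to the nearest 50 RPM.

Original rotor: r = 150 mm = 15.0 cm
RCF = 1.118 × 10⁻⁵ × r × N²
RCF_original = 1.118 × 10⁻⁵ × 15 × (25000)² = 1.118 × 10⁻⁵ × 15 × 625,000,000 ≈ 104,812.5 × g
Target RCF = 1.4 × 104,812.5 ≈ 146,737.5 × g
Your rotor: r = 39.7 / 2 = 19.85 cm
146,737.5 = 1.118 × 10⁻⁵ × 19.85 × N²
N² = 146,737.5 / (22.1923 × 10⁻⁵) = 661,209,068
N ≈ √661,209,068 ≈ 25,714.0

25700 RPM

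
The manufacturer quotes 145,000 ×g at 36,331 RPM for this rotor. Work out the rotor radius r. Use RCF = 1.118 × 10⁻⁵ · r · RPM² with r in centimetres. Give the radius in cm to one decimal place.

≈ 9.8 cm

145000 = 1.118 × 10⁻⁵ × r × (36331)²
r = 145000 / (1.118 × 10⁻⁵ × 1,319,941,561) = 145000 / 14756.95 ≈ 9.826 cm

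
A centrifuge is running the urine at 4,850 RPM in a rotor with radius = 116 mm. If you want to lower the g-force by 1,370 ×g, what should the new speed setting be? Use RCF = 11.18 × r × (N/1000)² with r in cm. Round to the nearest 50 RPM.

≈ 3600 RPM

r = 116 mm = 11.6 cm
Current RCF = 11.18 × 11.6 × (4.85)² = 11.18 × 11.6 × 23.5225 ≈ 3,050.6 × g
Target RCF = 3,050.6 − 1,370 = 1,680.6 × g
(N/1000)² = 1,680.6 / 129.688 = 12.95879
N = 1000 × √12.95879 ≈ 3,599.8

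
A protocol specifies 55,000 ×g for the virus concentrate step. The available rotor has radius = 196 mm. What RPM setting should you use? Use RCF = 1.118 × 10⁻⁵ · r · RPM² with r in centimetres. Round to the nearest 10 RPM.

r = 196 mm = 19.6 cm
55,000 = 1.118 × 10⁻⁵ × 19.6 × N²
N² = 55,000 / (21.9128 × 10⁻⁵) = 250,994,852
N ≈ √250,994,852 ≈ 15,842.8

≈ 15840 RPM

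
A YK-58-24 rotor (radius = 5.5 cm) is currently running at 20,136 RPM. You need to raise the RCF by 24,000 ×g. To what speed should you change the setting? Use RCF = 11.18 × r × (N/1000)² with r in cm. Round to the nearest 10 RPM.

≈ 28210 RPM

Current RCF = 11.18 × 5.5 × (20.136)² = 11.18 × 5.5 × 405.458496 ≈ 24,931.6 × g
Target RCF = 24,931.6 + 24,000 = 48,931.6 × g
(N/1000)² = 48,931.6 / 61.49 = 795.7652
N = 1000 × √795.7652 ≈ 28,209.3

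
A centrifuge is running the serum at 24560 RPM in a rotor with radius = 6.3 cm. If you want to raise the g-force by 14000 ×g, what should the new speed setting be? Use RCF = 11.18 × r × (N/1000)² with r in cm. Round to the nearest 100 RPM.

28300 RPM

Current RCF = 11.18 × 6.3 × (24.56)² = 11.18 × 6.3 × 603.1936 ≈ 42,485.3 × g
Target RCF = 42,485.3 + 14,000 = 56,485.3 × g
(N/1000)² = 56,485.3 / 70.434 = 801.9607
N = 1000 × √801.9607 ≈ 28,318.9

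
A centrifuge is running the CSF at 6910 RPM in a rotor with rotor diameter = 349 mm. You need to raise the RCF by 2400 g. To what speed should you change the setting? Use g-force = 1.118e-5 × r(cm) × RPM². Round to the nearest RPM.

r = 349 mm / 2 = 174.5 mm = 17.45 cm
Current RCF = 1.118 × 10⁻⁵ × 17.45 × (6910)² = 1.118 × 10⁻⁵ × 17.45 × 47,748,100 ≈ 9,315.2 × g
Target RCF = 9,315.2 + 2,400 = 11,715.2 × g
N² = 11,715.2 / (19.5091 × 10⁻⁵) = 60,049,925
N ≈ √60,049,925 ≈ 7,749.2

N₂ ≈ 7749 RPM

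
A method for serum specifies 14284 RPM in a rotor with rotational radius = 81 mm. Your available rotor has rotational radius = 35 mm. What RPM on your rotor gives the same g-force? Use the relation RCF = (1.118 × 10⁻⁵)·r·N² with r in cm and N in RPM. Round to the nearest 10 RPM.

≈ 21730 RPM

Original rotor: r = 81 mm = 8.1 cm
RCF_original = 1.118 × 10⁻⁵ × 8.1 × (14284)² = 1.118 × 10⁻⁵ × 8.1 × 204,032,656 ≈ 18,476.8 × g
Your rotor: r = 35 mm = 3.5 cm
18,476.8 = 1.118 × 10⁻⁵ × 3.5 × N²
N² = 18,476.8 / (3.913 × 10⁻⁵) = 472,190,135
N ≈ √472,190,135 ≈ 21,729.9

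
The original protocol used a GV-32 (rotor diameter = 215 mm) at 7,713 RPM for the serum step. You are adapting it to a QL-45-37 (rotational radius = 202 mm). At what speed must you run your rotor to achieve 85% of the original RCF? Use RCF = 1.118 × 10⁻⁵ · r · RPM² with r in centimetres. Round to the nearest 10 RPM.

≈ 5190 RPM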